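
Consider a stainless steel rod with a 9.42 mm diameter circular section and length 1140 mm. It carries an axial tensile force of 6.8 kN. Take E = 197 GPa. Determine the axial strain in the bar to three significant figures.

4.95e-04

A = 69.69 mm².
σ = N/A = 97.57 MPa; ε = σ/E = 97.57/197000 = 4.953e-04.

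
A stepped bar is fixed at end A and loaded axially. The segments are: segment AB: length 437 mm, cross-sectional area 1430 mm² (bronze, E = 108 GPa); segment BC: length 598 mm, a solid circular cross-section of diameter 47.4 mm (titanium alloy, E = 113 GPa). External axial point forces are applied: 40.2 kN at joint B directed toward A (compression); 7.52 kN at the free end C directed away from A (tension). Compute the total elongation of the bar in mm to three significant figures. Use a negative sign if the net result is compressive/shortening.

Internal axial forces (sectioning from the free end, tension +): N_BC = 7.52 kN, N_AB = -32.68 kN.
A_BC = 1765 mm².
δ_AB = -32680·437/(1430·108000) = -0.09247 mm
δ_BC = 7520·598/(1765·113000) = 0.02255 mm
δ = Σδ_i = -0.06992 mm.

-0.0699 mm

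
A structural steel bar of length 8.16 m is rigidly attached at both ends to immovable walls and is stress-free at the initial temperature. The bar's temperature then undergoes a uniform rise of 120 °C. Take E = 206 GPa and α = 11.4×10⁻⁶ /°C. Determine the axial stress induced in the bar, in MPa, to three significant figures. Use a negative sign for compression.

-282 MPa

Free thermal expansion αLΔT = 11.4e-6 · 8160 · 120 = 11.16 mm.
The walls impose strain ε = −(11.16)/8160 = -1.3680e-03; σ = Eε = 206000 · -1.3680e-03 = -281.8 MPa.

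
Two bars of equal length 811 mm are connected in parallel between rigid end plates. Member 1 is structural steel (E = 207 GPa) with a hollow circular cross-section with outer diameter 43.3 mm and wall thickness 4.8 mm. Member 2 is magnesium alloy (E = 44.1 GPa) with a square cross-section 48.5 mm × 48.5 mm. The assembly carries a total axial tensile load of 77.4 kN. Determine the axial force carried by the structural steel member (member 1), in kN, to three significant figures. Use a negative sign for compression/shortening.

A_1 = 580.6 mm².
A_2 = 2352 mm².
Equal strain + equilibrium ⇒ each member carries load in proportion to AE: A₁E₁ = 120200000 N, A₂E₂ = 103700000 N, ΣAE = 223900000 N.
F₁ = P·A₁E₁/ΣAE = 77400·120200000/223900000 = 41540 N.

41.5 kN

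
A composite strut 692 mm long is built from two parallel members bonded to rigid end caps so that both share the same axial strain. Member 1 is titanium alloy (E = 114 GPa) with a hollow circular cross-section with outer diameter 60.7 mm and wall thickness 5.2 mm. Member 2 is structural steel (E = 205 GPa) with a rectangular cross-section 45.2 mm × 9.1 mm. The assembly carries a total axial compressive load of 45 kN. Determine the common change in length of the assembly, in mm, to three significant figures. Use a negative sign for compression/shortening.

A_1 = 906.7 mm².
A_2 = 411.3 mm².
Equal strain + equilibrium ⇒ each member carries load in proportion to AE: A₁E₁ = 103400000 N, A₂E₂ = 84320000 N, ΣAE = 187700000 N.
δ = PL/ΣAE = -45000·692/187700000 = -0.1659 mm.

-0.166 mm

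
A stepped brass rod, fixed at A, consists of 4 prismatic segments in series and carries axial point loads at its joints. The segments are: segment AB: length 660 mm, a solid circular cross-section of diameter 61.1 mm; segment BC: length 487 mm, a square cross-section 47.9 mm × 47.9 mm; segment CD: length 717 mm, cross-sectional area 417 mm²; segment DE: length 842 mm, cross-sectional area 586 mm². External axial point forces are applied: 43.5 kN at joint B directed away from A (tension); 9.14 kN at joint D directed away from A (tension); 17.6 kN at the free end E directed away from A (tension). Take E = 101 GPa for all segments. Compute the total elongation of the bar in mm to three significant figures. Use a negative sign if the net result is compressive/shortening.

Internal axial forces (sectioning from the free end, tension +): N_DE = 17.6 kN, N_CD = 26.74 kN, N_BC = 26.74 kN, N_AB = 70.24 kN.
A_AB = 2932 mm².
A_BC = 2294 mm².
δ_AB = 70240·660/(2932·101000) = 0.1565 mm
δ_BC = 26740·487/(2294·101000) = 0.0562 mm
δ_CD = 26740·717/(417·101000) = 0.4552 mm
δ_DE = 17600·842/(586·101000) = 0.2504 mm
δ = Σδ_i = 0.9183 mm.

0.918 mm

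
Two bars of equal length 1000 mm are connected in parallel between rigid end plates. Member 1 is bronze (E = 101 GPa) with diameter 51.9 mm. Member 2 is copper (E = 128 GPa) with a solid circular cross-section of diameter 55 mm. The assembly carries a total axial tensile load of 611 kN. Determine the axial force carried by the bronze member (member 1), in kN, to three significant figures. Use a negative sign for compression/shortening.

252 kN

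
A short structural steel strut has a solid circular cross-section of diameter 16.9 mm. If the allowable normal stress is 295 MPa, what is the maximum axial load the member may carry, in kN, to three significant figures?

66.2 kN

A = 224.3 mm².
P_max = σ_allow · A = 295 · 224.3 = 66170 N = 66.17 kN.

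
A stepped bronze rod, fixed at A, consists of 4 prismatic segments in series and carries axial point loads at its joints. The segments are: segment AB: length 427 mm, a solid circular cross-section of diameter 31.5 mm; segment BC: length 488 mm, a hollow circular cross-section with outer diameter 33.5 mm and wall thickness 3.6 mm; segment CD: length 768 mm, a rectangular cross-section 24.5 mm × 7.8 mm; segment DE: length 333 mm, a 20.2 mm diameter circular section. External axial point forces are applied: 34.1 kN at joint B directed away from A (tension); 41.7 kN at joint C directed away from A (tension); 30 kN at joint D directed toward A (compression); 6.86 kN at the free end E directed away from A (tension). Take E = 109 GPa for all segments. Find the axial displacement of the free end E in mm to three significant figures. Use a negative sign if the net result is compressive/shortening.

Internal axial forces (sectioning from the free end, tension +): N_DE = 6.86 kN, N_CD = -23.14 kN, N_BC = 18.56 kN, N_AB = 52.66 kN.
A_AB = 779.3 mm².
A_BC = 338.2 mm².
A_CD = 191.1 mm².
A_DE = 320.5 mm².
δ_AB = 52660·427/(779.3·109000) = 0.2647 mm
δ_BC = 18560·488/(338.2·109000) = 0.2457 mm
δ_CD = -23140·768/(191.1·109000) = -0.8532 mm
δ_DE = 6860·333/(320.5·109000) = 0.0654 mm
δ = Σδ_i = -0.2773 mm.

-0.277 mm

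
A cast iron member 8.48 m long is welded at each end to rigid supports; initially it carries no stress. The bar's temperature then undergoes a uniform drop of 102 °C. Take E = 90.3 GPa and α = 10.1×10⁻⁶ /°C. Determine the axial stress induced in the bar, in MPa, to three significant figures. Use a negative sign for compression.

93.0 MPa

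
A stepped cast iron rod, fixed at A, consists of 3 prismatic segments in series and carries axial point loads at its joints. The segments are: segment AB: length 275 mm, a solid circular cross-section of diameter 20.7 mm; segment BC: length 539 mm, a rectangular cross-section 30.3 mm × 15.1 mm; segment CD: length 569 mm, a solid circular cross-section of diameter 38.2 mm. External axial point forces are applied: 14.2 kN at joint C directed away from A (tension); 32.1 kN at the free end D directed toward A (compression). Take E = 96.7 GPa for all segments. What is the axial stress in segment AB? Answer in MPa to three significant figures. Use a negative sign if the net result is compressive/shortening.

Internal axial forces (sectioning from the free end, tension +): N_CD = -32.1 kN, N_BC = -17.9 kN, N_AB = -17.9 kN.
A_AB = 336.5 mm².
σ_AB = N_AB/A_AB = -17900/336.5 = -53.19 MPa.

-53.2 MPa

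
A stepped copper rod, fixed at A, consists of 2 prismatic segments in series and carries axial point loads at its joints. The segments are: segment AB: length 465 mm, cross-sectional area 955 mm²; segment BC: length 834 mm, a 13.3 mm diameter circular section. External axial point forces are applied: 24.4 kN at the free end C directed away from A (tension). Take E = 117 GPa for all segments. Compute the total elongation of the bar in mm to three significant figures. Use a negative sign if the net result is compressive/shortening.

Internal axial forces (sectioning from the free end, tension +): N_BC = 24.4 kN, N_AB = 24.4 kN.
A_BC = 138.9 mm².
δ_AB = 24400·465/(955·117000) = 0.1015 mm
δ_BC = 24400·834/(138.9·117000) = 1.252 mm
δ = Σδ_i = 1.353 mm.

1.35 mm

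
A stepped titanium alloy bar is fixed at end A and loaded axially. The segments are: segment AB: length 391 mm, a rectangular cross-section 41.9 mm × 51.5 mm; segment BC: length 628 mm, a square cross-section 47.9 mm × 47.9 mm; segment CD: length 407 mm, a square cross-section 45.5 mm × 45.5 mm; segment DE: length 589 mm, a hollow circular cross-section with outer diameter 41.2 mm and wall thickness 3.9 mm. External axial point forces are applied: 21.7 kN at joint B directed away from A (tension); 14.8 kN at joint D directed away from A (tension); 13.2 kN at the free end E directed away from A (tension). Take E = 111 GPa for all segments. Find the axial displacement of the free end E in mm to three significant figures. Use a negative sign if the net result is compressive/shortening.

0.353 mm

Internal axial forces (sectioning from the free end, tension +): N_DE = 13.2 kN, N_CD = 28 kN, N_BC = 28 kN, N_AB = 49.7 kN.
A_AB = 2158 mm².
A_BC = 2294 mm².
A_CD = 2070 mm².
A_DE = 457 mm².
δ_AB = 49700·391/(2158·111000) = 0.08113 mm
δ_BC = 28000·628/(2294·111000) = 0.06904 mm
δ_CD = 28000·407/(2070·111000) = 0.04959 mm
δ_DE = 13200·589/(457·111000) = 0.1533 mm
δ = Σδ_i = 0.353 mm.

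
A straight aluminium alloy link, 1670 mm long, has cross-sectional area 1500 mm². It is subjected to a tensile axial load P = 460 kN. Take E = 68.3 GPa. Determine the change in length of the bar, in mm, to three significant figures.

7.50 mm

δ_mech = NL/(AE) = 460000·1670/(1500·68300) = 7.498 mm.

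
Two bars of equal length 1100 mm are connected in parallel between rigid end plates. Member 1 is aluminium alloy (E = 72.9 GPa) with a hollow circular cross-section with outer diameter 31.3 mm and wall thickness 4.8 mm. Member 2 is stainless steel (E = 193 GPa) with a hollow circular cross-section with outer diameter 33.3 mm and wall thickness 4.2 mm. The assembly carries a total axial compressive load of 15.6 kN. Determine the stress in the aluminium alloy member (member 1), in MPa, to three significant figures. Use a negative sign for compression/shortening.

-11.0 MPa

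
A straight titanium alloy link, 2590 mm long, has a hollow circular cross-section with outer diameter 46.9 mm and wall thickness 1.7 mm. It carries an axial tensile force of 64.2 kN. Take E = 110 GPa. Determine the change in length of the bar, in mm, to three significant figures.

A = 241.4 mm².
δ_mech = NL/(AE) = 64200·2590/(241.4·110000) = 6.262 mm.

6.26 mm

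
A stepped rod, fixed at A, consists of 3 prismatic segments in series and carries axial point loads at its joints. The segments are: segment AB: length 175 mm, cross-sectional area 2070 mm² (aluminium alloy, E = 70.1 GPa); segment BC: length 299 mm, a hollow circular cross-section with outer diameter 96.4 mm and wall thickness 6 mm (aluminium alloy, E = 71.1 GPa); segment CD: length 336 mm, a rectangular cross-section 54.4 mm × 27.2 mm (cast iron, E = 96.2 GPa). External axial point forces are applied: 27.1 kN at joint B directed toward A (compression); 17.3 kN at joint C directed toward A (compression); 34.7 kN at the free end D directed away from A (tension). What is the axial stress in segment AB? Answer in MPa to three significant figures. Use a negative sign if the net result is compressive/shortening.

-4.69 MPa

Internal axial forces (sectioning from the free end, tension +): N_CD = 34.7 kN, N_BC = 17.4 kN, N_AB = -9.7 kN.
σ_AB = N_AB/A_AB = -9700/2070 = -4.686 MPa.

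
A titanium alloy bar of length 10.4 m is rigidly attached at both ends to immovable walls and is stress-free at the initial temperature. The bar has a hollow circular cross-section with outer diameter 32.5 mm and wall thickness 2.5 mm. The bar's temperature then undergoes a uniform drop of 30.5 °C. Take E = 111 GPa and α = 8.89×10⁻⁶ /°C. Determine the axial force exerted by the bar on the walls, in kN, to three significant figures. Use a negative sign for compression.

Free thermal expansion αLΔT = 8.89e-6 · 10400 · -30.5 = -2.82 mm.
The walls impose strain ε = −(-2.82)/10400 = 2.7114e-04; σ = Eε = 111000 · 2.7114e-04 = 30.1 MPa.
Wall reaction R = σ·A = 30.1·235.6 = 7091 N = 7.091 kN.

7.09 kN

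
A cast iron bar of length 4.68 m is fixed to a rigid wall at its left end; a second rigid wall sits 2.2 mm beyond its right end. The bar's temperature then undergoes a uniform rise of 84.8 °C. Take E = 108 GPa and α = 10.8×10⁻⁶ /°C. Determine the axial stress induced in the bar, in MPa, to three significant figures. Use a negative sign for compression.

-48.1 MPa

Free thermal expansion αLΔT = 10.8e-6 · 4680 · 84.8 = 4.286 mm.
The walls engage after the gap closes; constrained expansion = 4.286 − 2.2 = 2.086 mm.
The walls impose strain ε = −(2.086)/4680 = -4.4575e-04; σ = Eε = 108000 · -4.4575e-04 = -48.14 MPa.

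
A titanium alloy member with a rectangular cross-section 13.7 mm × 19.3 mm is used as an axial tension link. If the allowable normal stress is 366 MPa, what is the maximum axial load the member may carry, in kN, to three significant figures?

96.8 kN

A = 264.4 mm².
P_max = σ_allow · A = 366 · 264.4 = 96770 N = 96.77 kN.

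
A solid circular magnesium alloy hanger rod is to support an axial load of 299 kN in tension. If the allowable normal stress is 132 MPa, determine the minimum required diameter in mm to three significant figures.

53.7 mm

Required area A ≥ P/σ_allow = 299000/132 = 2265 mm².
For a solid circular section, d ≥ √(4A/π) = 53.7 mm.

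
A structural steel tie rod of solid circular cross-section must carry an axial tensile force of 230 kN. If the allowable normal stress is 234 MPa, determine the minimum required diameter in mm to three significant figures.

Required area A ≥ P/σ_allow = 230000/234 = 982.9 mm².
For a solid circular section, d ≥ √(4A/π) = 35.38 mm.

35.4 mm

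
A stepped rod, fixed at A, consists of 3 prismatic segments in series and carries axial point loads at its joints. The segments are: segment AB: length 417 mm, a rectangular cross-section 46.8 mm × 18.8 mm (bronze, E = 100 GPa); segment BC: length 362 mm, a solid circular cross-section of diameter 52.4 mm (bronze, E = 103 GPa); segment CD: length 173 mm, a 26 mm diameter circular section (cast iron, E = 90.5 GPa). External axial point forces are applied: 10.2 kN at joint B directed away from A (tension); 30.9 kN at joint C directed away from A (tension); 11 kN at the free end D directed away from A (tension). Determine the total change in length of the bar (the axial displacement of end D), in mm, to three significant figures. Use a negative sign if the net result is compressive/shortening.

0.355 mm

Internal axial forces (sectioning from the free end, tension +): N_CD = 11 kN, N_BC = 41.9 kN, N_AB = 52.1 kN.
A_AB = 879.8 mm².
A_BC = 2157 mm².
A_CD = 530.9 mm².
δ_AB = 52100·417/(879.8·100000) = 0.2469 mm
δ_BC = 41900·362/(2157·103000) = 0.06829 mm
δ_CD = 11000·173/(530.9·90500) = 0.03961 mm
δ = Σδ_i = 0.3548 mm.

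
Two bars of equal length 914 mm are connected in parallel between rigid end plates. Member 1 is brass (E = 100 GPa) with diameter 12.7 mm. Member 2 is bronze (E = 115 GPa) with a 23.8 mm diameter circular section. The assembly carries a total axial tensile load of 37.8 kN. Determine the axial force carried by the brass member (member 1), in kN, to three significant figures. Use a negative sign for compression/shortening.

7.50 kN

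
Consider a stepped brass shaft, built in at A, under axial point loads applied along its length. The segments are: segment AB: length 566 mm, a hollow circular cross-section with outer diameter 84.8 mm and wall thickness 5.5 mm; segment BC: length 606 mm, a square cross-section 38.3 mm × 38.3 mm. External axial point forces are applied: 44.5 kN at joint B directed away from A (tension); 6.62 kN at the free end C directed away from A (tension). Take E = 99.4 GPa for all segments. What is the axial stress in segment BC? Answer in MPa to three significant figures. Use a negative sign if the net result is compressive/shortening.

4.51 MPa

Internal axial forces (sectioning from the free end, tension +): N_BC = 6.62 kN, N_AB = 51.12 kN.
A_BC = 1467 mm².
σ_BC = N_BC/A_BC = 6620/1467 = 4.513 MPa.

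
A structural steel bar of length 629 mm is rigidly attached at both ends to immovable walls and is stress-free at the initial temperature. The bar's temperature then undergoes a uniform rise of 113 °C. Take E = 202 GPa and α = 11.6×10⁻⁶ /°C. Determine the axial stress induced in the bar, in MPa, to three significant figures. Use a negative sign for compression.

-265 MPa

Free thermal expansion αLΔT = 11.6e-6 · 629 · 113 = 0.8245 mm.
The walls impose strain ε = −(0.8245)/629 = -1.3108e-03; σ = Eε = 202000 · -1.3108e-03 = -264.8 MPa.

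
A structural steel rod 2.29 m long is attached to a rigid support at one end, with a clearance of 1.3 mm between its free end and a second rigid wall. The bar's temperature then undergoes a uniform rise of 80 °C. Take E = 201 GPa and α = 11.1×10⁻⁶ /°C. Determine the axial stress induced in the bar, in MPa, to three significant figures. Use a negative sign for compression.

Free thermal expansion αLΔT = 11.1e-6 · 2290 · 80 = 2.034 mm.
The walls engage after the gap closes; constrained expansion = 2.034 − 1.3 = 0.7335 mm.
The walls impose strain ε = −(0.7335)/2290 = -3.2031e-04; σ = Eε = 201000 · -3.2031e-04 = -64.38 MPa.

-64.4 MPa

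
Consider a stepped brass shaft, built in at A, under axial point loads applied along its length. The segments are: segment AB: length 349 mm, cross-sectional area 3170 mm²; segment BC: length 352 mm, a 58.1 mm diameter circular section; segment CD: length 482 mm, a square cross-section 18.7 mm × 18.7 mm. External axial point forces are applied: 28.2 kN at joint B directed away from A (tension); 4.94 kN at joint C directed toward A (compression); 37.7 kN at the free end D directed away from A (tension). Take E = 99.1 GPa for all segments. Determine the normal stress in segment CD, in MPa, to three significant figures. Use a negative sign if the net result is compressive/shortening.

108 MPa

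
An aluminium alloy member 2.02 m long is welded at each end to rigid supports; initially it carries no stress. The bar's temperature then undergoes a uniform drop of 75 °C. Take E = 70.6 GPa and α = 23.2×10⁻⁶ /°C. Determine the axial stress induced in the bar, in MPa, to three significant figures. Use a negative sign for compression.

123 MPa

Free thermal expansion αLΔT = 23.2e-6 · 2020 · -75 = -3.515 mm.
The walls impose strain ε = −(-3.515)/2020 = 1.7400e-03; σ = Eε = 70600 · 1.7400e-03 = 122.8 MPa.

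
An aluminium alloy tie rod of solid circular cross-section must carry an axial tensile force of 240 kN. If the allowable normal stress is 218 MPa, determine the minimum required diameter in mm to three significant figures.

37.4 mm

Required area A ≥ P/σ_allow = 240000/218 = 1101 mm².
For a solid circular section, d ≥ √(4A/π) = 37.44 mm.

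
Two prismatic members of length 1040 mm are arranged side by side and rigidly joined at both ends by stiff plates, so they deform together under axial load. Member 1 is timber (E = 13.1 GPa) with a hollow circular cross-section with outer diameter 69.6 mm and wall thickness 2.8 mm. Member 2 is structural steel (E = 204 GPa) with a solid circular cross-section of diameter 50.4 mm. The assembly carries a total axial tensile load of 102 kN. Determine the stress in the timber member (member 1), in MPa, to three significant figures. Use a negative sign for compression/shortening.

3.22 MPa

A_1 = 587.6 mm².
A_2 = 1995 mm².
Equal strain + equilibrium ⇒ each member carries load in proportion to AE: A₁E₁ = 7698000 N, A₂E₂ = 407000000 N, ΣAE = 414700000 N.
σ₁ = P·E₁/ΣAE = 102000·13100/414700000 = 3.222 MPa.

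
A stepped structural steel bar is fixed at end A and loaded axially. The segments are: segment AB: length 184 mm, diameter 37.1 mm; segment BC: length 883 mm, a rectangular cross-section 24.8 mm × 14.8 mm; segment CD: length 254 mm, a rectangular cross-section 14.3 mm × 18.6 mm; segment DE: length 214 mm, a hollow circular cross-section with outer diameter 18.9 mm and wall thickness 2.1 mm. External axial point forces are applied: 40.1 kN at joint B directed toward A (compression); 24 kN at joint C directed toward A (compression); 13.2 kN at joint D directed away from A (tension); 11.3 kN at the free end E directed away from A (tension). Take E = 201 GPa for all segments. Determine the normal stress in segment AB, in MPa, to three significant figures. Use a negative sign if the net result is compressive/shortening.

Internal axial forces (sectioning from the free end, tension +): N_DE = 11.3 kN, N_CD = 24.5 kN, N_BC = 0.5 kN, N_AB = -39.6 kN.
A_AB = 1081 mm².
σ_AB = N_AB/A_AB = -39600/1081 = -36.63 MPa.

-36.6 MPa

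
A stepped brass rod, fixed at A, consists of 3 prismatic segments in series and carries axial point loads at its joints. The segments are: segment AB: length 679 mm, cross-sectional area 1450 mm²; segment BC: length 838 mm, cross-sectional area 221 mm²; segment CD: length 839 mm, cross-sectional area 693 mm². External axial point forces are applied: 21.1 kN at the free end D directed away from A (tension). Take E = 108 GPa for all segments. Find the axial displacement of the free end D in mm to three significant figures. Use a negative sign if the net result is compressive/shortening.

Internal axial forces (sectioning from the free end, tension +): N_CD = 21.1 kN, N_BC = 21.1 kN, N_AB = 21.1 kN.
δ_AB = 21100·679/(1450·108000) = 0.09149 mm
δ_BC = 21100·838/(221·108000) = 0.7408 mm
δ_CD = 21100·839/(693·108000) = 0.2365 mm
δ = Σδ_i = 1.069 mm.

1.07 mm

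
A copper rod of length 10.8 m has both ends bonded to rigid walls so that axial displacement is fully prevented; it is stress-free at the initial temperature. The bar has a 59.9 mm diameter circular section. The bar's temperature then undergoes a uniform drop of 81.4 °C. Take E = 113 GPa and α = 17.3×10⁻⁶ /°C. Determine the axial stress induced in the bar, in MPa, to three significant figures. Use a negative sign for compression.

159 MPa

Free thermal expansion αLΔT = 17.3e-6 · 10800 · -81.4 = -15.21 mm.
The walls impose strain ε = −(-15.21)/10800 = 1.4082e-03; σ = Eε = 113000 · 1.4082e-03 = 159.1 MPa.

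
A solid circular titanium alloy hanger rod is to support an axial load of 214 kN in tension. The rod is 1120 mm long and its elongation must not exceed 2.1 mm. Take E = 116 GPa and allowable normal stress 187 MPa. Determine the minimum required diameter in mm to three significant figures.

Required area A ≥ P/σ_allow = 214000/187 = 1144 mm².
For a solid circular section, d ≥ √(4A/π) = 38.17 mm.
Elongation limit: A ≥ PL/(Eδ_allow) = 214000·1120/(116000·2.1) = 983.9 mm² ⇒ d ≥ 35.39 mm.
The stress limit governs.

38.2 mm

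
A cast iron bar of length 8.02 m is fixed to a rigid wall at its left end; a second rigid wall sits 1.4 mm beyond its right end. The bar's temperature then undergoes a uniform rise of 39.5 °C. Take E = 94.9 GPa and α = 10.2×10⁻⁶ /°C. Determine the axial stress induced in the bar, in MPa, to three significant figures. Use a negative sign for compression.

-21.7 MPa

Free thermal expansion αLΔT = 10.2e-6 · 8020 · 39.5 = 3.231 mm.
The walls engage after the gap closes; constrained expansion = 3.231 − 1.4 = 1.831 mm.
The walls impose strain ε = −(1.831)/8020 = -2.2834e-04; σ = Eε = 94900 · -2.2834e-04 = -21.67 MPa.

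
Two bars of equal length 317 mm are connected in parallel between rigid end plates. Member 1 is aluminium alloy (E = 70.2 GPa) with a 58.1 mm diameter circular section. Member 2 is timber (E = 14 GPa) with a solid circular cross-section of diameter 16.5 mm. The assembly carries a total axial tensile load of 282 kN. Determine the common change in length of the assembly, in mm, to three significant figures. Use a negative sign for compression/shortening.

A_1 = 2651 mm².
A_2 = 213.8 mm².
Equal strain + equilibrium ⇒ each member carries load in proportion to AE: A₁E₁ = 186100000 N, A₂E₂ = 2994000 N, ΣAE = 189100000 N.
δ = PL/ΣAE = 282000·317/189100000 = 0.4727 mm.

0.473 mm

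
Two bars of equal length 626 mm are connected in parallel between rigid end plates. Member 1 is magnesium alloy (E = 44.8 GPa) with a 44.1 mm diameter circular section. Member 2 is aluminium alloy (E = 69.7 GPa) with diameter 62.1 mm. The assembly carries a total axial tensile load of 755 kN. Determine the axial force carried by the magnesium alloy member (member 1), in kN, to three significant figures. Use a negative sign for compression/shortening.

185 kN

A_1 = 1527 mm².
A_2 = 3029 mm².
Equal strain + equilibrium ⇒ each member carries load in proportion to AE: A₁E₁ = 68430000 N, A₂E₂ = 211100000 N, ΣAE = 279500000 N.
F₁ = P·A₁E₁/ΣAE = 755000·68430000/279500000 = 184800 N.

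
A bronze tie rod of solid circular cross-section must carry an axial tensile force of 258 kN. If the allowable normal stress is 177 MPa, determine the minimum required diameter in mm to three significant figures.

Required area A ≥ P/σ_allow = 258000/177 = 1458 mm².
For a solid circular section, d ≥ √(4A/π) = 43.08 mm.

43.1 mm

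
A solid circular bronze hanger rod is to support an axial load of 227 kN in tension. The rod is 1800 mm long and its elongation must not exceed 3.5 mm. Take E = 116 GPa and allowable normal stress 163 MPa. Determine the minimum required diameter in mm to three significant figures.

Required area A ≥ P/σ_allow = 227000/163 = 1393 mm².
For a solid circular section, d ≥ √(4A/π) = 42.11 mm.
Elongation limit: A ≥ PL/(Eδ_allow) = 227000·1800/(116000·3.5) = 1006 mm² ⇒ d ≥ 35.8 mm.
The stress limit governs.

42.1 mm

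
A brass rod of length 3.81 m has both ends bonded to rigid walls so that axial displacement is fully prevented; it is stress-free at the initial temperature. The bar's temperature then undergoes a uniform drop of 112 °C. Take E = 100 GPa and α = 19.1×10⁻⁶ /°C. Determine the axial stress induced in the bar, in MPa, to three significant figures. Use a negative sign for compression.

214 MPa

Free thermal expansion αLΔT = 19.1e-6 · 3810 · -112 = -8.15 mm.
The walls impose strain ε = −(-8.15)/3810 = 2.1392e-03; σ = Eε = 100000 · 2.1392e-03 = 213.9 MPa.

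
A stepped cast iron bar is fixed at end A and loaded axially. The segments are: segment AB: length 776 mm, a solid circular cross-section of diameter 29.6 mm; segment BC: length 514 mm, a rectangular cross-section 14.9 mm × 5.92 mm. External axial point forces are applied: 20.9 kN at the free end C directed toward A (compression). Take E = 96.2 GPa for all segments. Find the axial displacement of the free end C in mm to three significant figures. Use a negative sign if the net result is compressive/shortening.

Internal axial forces (sectioning from the free end, tension +): N_BC = -20.9 kN, N_AB = -20.9 kN.
A_AB = 688.1 mm².
A_BC = 88.21 mm².
δ_AB = -20900·776/(688.1·96200) = -0.245 mm
δ_BC = -20900·514/(88.21·96200) = -1.266 mm
δ = Σδ_i = -1.511 mm.

-1.51 mm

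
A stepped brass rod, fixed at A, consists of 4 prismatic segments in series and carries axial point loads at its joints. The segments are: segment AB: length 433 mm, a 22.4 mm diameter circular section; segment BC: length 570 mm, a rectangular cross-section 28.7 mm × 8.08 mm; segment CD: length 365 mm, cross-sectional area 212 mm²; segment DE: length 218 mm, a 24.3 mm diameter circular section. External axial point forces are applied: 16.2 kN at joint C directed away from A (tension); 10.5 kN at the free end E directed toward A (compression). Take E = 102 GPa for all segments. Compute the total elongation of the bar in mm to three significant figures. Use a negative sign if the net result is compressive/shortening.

-0.0269 mm

Internal axial forces (sectioning from the free end, tension +): N_DE = -10.5 kN, N_CD = -10.5 kN, N_BC = 5.7 kN, N_AB = 5.7 kN.
A_AB = 394.1 mm².
A_BC = 231.9 mm².
A_DE = 463.8 mm².
δ_AB = 5700·433/(394.1·102000) = 0.0614 mm
δ_BC = 5700·570/(231.9·102000) = 0.1374 mm
δ_CD = -10500·365/(212·102000) = -0.1772 mm
δ_DE = -10500·218/(463.8·102000) = -0.04839 mm
δ = Σδ_i = -0.02686 mm.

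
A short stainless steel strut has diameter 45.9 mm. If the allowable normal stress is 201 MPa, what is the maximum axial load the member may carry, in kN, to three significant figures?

333 kN

A = 1655 mm².
P_max = σ_allow · A = 201 · 1655 = 332600 N = 332.6 kN.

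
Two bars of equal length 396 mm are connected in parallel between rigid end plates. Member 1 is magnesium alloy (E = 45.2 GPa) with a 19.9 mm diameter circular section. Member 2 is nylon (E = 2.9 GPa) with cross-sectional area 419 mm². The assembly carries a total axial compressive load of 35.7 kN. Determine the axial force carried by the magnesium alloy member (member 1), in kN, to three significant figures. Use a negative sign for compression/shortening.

-32.9 kN

A_1 = 311 mm².
Equal strain + equilibrium ⇒ each member carries load in proportion to AE: A₁E₁ = 14060000 N, A₂E₂ = 1215000 N, ΣAE = 15270000 N.
F₁ = P·A₁E₁/ΣAE = -35700·14060000/15270000 = -32860 N.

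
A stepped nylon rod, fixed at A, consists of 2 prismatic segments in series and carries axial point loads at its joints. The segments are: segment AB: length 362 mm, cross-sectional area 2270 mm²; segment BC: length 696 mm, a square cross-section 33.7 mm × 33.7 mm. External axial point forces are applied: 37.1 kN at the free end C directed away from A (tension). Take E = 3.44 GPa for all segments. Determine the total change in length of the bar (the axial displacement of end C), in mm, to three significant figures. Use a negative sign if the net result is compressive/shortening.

Internal axial forces (sectioning from the free end, tension +): N_BC = 37.1 kN, N_AB = 37.1 kN.
A_BC = 1136 mm².
δ_AB = 37100·362/(2270·3440) = 1.72 mm
δ_BC = 37100·696/(1136·3440) = 6.609 mm
δ = Σδ_i = 8.329 mm.

8.33 mm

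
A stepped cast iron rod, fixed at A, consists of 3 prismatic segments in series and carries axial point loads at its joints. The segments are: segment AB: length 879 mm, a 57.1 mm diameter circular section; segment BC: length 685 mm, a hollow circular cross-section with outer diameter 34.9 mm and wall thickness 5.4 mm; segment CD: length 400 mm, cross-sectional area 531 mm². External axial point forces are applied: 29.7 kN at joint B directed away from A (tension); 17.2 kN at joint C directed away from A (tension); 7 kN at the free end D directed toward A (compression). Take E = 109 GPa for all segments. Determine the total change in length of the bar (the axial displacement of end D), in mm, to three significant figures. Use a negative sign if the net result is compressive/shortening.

Internal axial forces (sectioning from the free end, tension +): N_CD = -7 kN, N_BC = 10.2 kN, N_AB = 39.9 kN.
A_AB = 2561 mm².
A_BC = 500.5 mm².
δ_AB = 39900·879/(2561·109000) = 0.1257 mm
δ_BC = 10200·685/(500.5·109000) = 0.1281 mm
δ_CD = -7000·400/(531·109000) = -0.04838 mm
δ = Σδ_i = 0.2054 mm.

0.205 mm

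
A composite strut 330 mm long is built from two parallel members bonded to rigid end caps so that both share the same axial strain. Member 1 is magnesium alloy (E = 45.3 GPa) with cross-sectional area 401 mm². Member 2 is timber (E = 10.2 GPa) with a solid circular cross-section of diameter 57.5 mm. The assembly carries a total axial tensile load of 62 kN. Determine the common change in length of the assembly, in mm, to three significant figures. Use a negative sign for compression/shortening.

0.458 mm

A_2 = 2597 mm².
Equal strain + equilibrium ⇒ each member carries load in proportion to AE: A₁E₁ = 18170000 N, A₂E₂ = 26490000 N, ΣAE = 44650000 N.
δ = PL/ΣAE = 62000·330/44650000 = 0.4582 mm.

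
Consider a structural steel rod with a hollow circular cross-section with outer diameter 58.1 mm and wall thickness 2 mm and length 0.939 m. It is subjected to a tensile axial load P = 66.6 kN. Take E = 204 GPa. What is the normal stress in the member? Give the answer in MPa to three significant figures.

189 MPa

A = 352.5 mm².
σ = N/A = 66600/352.5 = 188.9 MPa.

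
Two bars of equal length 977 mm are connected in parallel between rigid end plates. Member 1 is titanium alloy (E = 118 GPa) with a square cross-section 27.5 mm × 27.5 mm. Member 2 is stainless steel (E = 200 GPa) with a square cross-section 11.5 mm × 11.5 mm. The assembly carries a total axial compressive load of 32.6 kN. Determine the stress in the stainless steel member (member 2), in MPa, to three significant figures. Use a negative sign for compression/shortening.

-56.4 MPa

A_1 = 756.2 mm².
A_2 = 132.2 mm².
Equal strain + equilibrium ⇒ each member carries load in proportion to AE: A₁E₁ = 89240000 N, A₂E₂ = 26450000 N, ΣAE = 115700000 N.
σ₂ = P·E₂/ΣAE = -32600·200000/115700000 = -56.36 MPa.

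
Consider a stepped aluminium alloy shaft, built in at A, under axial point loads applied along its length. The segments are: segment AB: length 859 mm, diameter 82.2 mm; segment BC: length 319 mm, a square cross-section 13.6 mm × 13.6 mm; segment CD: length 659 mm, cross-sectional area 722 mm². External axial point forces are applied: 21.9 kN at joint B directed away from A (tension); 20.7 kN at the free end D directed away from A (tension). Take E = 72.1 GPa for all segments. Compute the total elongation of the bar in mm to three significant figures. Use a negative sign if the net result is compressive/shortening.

Internal axial forces (sectioning from the free end, tension +): N_CD = 20.7 kN, N_BC = 20.7 kN, N_AB = 42.6 kN.
A_AB = 5307 mm².
A_BC = 185 mm².
δ_AB = 42600·859/(5307·72100) = 0.09564 mm
δ_BC = 20700·319/(185·72100) = 0.4952 mm
δ_CD = 20700·659/(722·72100) = 0.262 mm
δ = Σδ_i = 0.8529 mm.

0.853 mm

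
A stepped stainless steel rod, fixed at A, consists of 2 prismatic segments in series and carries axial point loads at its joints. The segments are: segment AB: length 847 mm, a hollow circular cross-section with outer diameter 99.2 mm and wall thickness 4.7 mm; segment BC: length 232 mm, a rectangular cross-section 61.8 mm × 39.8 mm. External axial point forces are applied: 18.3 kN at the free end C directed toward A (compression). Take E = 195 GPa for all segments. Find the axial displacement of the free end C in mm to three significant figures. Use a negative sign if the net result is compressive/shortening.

-0.0658 mm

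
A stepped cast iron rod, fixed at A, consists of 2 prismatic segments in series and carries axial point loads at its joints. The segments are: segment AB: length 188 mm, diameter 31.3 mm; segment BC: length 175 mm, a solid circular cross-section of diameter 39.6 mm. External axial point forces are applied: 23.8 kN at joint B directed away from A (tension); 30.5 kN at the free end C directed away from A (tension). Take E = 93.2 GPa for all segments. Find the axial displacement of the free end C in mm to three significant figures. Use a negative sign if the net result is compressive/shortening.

0.189 mm

Internal axial forces (sectioning from the free end, tension +): N_BC = 30.5 kN, N_AB = 54.3 kN.
A_AB = 769.4 mm².
A_BC = 1232 mm².
δ_AB = 54300·188/(769.4·93200) = 0.1424 mm
δ_BC = 30500·175/(1232·93200) = 0.0465 mm
δ = Σδ_i = 0.1889 mm.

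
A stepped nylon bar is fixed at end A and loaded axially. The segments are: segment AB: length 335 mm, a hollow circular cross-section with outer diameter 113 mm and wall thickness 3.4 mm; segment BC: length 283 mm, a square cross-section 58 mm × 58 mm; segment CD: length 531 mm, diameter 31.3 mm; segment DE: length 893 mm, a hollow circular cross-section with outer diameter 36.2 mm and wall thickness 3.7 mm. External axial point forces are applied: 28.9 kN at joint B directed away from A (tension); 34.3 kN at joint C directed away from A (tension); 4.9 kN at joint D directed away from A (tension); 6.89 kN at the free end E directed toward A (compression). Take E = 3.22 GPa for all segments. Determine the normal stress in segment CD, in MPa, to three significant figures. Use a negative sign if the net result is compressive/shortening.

-2.59 MPa

Internal axial forces (sectioning from the free end, tension +): N_DE = -6.89 kN, N_CD = -1.99 kN, N_BC = 32.31 kN, N_AB = 61.21 kN.
A_CD = 769.4 mm².
σ_CD = N_CD/A_CD = -1990/769.4 = -2.586 MPa.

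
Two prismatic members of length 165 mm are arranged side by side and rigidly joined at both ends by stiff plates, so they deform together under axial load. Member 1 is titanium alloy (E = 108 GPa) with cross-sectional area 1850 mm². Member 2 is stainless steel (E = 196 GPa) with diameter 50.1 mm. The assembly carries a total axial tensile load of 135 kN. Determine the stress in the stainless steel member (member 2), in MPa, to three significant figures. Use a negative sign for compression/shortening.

A_2 = 1971 mm².
Equal strain + equilibrium ⇒ each member carries load in proportion to AE: A₁E₁ = 199800000 N, A₂E₂ = 386400000 N, ΣAE = 586200000 N.
σ₂ = P·E₂/ΣAE = 135000·196000/586200000 = 45.14 MPa.

45.1 MPa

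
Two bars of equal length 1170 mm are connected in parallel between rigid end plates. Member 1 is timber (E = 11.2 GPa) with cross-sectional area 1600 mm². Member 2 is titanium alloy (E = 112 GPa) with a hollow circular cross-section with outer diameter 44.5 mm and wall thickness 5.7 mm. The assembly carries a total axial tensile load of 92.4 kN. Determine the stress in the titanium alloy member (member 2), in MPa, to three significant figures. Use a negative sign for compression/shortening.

108 MPa

A_2 = 694.8 mm².
Equal strain + equilibrium ⇒ each member carries load in proportion to AE: A₁E₁ = 17920000 N, A₂E₂ = 77820000 N, ΣAE = 95740000 N.
σ₂ = P·E₂/ΣAE = 92400·112000/95740000 = 108.1 MPa.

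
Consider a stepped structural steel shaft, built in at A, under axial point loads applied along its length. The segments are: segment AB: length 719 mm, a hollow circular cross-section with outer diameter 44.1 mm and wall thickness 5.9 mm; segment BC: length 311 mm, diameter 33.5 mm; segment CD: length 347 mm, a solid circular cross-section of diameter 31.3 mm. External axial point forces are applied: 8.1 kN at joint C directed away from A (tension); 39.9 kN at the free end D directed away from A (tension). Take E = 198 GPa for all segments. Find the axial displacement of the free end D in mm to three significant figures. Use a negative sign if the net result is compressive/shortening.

Internal axial forces (sectioning from the free end, tension +): N_CD = 39.9 kN, N_BC = 48 kN, N_AB = 48 kN.
A_AB = 708.1 mm².
A_BC = 881.4 mm².
A_CD = 769.4 mm².
δ_AB = 48000·719/(708.1·198000) = 0.2462 mm
δ_BC = 48000·311/(881.4·198000) = 0.08554 mm
δ_CD = 39900·347/(769.4·198000) = 0.09088 mm
δ = Σδ_i = 0.4226 mm.

0.423 mm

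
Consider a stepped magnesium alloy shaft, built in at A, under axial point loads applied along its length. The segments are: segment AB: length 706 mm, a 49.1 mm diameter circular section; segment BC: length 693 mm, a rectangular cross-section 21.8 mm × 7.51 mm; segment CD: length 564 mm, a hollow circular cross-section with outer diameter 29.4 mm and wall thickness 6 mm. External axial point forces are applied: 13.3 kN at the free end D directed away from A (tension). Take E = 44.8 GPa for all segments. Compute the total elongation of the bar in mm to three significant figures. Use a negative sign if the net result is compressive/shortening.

1.75 mm

Internal axial forces (sectioning from the free end, tension +): N_CD = 13.3 kN, N_BC = 13.3 kN, N_AB = 13.3 kN.
A_AB = 1893 mm².
A_BC = 163.7 mm².
A_CD = 441.1 mm².
δ_AB = 13300·706/(1893·44800) = 0.1107 mm
δ_BC = 13300·693/(163.7·44800) = 1.257 mm
δ_CD = 13300·564/(441.1·44800) = 0.3796 mm
δ = Σδ_i = 1.747 mm.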